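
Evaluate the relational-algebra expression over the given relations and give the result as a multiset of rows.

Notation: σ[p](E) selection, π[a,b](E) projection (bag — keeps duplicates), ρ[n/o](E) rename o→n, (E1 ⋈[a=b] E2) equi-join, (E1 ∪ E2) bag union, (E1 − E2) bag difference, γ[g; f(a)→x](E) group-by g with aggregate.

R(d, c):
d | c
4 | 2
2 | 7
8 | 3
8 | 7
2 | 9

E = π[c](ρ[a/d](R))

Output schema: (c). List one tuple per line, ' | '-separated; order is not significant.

Row counts bottom-up:
  R → 5
  ρ[a/d](R) → 5
  π[c](ρ[a/d](R)) → 5

== RESULT ==
c
2
3
7
7
9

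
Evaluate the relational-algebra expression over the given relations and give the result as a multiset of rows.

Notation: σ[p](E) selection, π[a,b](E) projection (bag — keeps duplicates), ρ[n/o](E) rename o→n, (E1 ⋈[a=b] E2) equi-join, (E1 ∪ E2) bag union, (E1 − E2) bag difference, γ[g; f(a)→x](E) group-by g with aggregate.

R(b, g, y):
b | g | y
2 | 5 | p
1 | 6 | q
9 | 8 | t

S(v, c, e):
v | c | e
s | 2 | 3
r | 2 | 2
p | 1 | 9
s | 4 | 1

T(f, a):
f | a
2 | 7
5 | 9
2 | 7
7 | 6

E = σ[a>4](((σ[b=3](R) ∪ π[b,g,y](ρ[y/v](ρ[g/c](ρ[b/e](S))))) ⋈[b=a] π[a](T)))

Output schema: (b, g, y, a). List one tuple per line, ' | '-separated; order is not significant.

Stepwise |·|:
  R → 3
  σ[b=3](R) → 0
  S → 4
  ρ[b/e](S) → 4
  ρ[g/c](ρ[b/e](S)) → 4
  ρ[y/v](ρ[g/c](ρ[b/e](S))) → 4
  π[b,g,y](ρ[y/v](ρ[g/c](ρ[b/e](S)))) → 4
  (σ[b=3](R) ∪ π[b,g,y](ρ[y/v](ρ[g/c](ρ[b/e](S))))) → 4
  T → 4
  π[a](T) → 4
  ((σ[b=3](R) ∪ π[b,g,y](ρ[y/v](ρ[g/c](ρ[b/e](S))))) ⋈[b=a] π[a](T)) → 1
  σ[a>4](((σ[b=3](R) ∪ π[b,g,y](ρ[y/v](ρ[g/c](ρ[b/e](S))))) ⋈[b=a] π[a](T))) → 1

== RESULT ==
b | g | y | a
9 | 1 | p | 9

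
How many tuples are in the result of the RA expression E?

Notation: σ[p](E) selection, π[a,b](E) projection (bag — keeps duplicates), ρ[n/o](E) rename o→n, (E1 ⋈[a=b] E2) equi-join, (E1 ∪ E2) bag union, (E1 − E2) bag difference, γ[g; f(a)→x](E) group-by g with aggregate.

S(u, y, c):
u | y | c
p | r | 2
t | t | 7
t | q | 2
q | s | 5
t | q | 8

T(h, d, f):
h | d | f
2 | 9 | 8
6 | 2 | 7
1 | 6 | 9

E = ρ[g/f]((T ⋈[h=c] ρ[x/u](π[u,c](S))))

Stepwise |·|:
  T → 3
  S → 5
  π[u,c](S) → 5
  ρ[x/u](π[u,c](S)) → 5
  (T ⋈[h=c] ρ[x/u](π[u,c](S))) → 2
  ρ[g/f]((T ⋈[h=c] ρ[x/u](π[u,c](S)))) → 2

|E| = 2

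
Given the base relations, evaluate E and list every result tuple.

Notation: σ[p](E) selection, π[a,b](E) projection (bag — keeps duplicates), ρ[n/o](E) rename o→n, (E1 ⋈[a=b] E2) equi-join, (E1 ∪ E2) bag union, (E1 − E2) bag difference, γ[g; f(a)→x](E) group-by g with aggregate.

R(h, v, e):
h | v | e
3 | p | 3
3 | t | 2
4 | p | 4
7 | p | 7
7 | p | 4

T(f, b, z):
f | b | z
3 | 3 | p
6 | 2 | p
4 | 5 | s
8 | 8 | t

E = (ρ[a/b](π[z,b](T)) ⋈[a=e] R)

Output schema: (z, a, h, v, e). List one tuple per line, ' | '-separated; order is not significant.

Stepwise |·|:
  T → 4
  π[z,b](T) → 4
  ρ[a/b](π[z,b](T)) → 4
  R → 5
  (ρ[a/b](π[z,b](T)) ⋈[a=e] R) → 2

== RESULT ==
z | a | h | v | e
p | 2 | 3 | t | 2
p | 3 | 3 | p | 3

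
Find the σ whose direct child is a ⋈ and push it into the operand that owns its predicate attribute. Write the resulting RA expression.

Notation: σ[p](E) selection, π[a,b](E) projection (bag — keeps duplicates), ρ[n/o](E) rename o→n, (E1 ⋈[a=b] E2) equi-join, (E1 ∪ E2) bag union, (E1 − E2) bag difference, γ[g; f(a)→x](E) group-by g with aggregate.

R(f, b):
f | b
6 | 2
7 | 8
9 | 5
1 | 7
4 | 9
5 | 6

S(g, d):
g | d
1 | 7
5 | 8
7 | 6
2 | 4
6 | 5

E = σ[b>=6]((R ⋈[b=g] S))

σ filters on b, owned by the left side.
E' = (σ[b>=6](R) ⋈[b=g] S)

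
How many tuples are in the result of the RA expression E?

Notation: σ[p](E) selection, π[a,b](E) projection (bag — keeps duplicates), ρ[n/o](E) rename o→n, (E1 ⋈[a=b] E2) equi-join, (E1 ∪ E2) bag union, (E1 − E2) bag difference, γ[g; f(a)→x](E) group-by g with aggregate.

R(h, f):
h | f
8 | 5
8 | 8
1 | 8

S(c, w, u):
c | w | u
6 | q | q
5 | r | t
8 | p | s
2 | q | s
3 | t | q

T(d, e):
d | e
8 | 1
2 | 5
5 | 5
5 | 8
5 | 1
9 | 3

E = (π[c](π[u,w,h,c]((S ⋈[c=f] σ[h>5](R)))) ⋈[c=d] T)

Per-node cardinality:
  S → 5
  R → 3
  σ[h>5](R) → 2
  (S ⋈[c=f] σ[h>5](R)) → 2
  π[u,w,h,c]((S ⋈[c=f] σ[h>5](R))) → 2
  π[c](π[u,w,h,c]((S ⋈[c=f] σ[h>5](R)))) → 2
  T → 6
  (π[c](π[u,w,h,c]((S ⋈[c=f] σ[h>5](R)))) ⋈[c=d] T) → 4

|E| = 4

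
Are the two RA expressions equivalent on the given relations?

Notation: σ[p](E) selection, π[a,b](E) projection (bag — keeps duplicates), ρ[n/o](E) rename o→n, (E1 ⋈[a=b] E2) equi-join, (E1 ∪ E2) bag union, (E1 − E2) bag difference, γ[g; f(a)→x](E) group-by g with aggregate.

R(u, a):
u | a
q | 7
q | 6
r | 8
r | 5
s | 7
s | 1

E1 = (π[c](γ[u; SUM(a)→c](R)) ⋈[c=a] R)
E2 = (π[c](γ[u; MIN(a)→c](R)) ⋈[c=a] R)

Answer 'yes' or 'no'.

E1 per-node cardinality:
  R → 6
  γ[u; SUM(a)→c](R) → 3
  π[c](γ[u; SUM(a)→c](R)) → 3
  R → 6
  (π[c](γ[u; SUM(a)→c](R)) ⋈[c=a] R) → 1
E2 per-node cardinality:
  R → 6
  γ[u; MIN(a)→c](R) → 3
  π[c](γ[u; MIN(a)→c](R)) → 3
  R → 6
  (π[c](γ[u; MIN(a)→c](R)) ⋈[c=a] R) → 3

E1 result:
c | u | a
8 | r | 8
E2 result:
c | u | a
1 | s | 1
5 | r | 5
6 | q | 6
Witness: (5, 'r', 5) appears 0× in E1 but 1× in E2.

no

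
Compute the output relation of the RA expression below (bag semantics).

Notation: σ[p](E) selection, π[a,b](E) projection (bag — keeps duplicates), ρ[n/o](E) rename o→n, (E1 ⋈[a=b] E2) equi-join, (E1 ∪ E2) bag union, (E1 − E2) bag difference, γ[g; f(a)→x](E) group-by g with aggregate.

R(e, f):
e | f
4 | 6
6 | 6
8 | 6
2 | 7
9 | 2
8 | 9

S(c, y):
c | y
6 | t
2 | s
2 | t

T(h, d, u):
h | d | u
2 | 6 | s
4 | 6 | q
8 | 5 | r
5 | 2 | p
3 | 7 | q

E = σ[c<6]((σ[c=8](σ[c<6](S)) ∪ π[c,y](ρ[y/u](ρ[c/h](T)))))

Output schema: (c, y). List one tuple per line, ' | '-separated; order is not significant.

Per-node cardinality:
  S → 3
  σ[c<6](S) → 2
  σ[c=8](σ[c<6](S)) → 0
  T → 5
  ρ[c/h](T) → 5
  ρ[y/u](ρ[c/h](T)) → 5
  π[c,y](ρ[y/u](ρ[c/h](T))) → 5
  (σ[c=8](σ[c<6](S)) ∪ π[c,y](ρ[y/u](ρ[c/h](T)))) → 5
  σ[c<6]((σ[c=8](σ[c<6](S)) ∪ π[c,y](ρ[y/u](ρ[c/h](T))))) → 4

== RESULT ==
c | y
2 | s
3 | q
4 | q
5 | p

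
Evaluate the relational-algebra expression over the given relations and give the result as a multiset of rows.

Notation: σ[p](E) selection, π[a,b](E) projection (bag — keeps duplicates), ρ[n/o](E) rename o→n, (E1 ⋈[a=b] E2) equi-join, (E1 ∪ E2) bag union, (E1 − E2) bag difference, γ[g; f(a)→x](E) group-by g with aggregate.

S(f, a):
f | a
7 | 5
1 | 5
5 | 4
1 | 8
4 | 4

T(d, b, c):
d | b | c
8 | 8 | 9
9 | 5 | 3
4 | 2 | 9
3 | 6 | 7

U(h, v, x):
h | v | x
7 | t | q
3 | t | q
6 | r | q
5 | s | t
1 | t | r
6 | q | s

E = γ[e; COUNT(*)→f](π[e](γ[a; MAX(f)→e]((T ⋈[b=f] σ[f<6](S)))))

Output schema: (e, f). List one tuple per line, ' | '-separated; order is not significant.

Per-node cardinality:
  T → 4
  S → 5
  σ[f<6](S) → 4
  (T ⋈[b=f] σ[f<6](S)) → 1
  γ[a; MAX(f)→e]((T ⋈[b=f] σ[f<6](S))) → 1
  π[e](γ[a; MAX(f)→e]((T ⋈[b=f] σ[f<6](S)))) → 1
  γ[e; COUNT(*)→f](π[e](γ[a; MAX(f)→e]((T ⋈[b=f] σ[f<6](S))))) → 1

== RESULT ==
e | f
5 | 1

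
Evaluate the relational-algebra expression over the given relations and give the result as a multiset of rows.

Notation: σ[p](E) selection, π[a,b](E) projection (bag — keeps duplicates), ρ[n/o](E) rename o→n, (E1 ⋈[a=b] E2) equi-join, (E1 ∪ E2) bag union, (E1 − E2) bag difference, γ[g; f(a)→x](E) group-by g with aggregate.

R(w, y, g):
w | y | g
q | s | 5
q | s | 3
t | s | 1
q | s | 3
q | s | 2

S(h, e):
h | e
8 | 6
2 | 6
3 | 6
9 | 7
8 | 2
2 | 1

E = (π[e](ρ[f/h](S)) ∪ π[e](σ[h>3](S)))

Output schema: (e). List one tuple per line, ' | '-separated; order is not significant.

Subexpression sizes:
  S → 6
  ρ[f/h](S) → 6
  π[e](ρ[f/h](S)) → 6
  S → 6
  σ[h>3](S) → 3
  π[e](σ[h>3](S)) → 3
  (π[e](ρ[f/h](S)) ∪ π[e](σ[h>3](S))) → 9

== RESULT ==
e
1
2
2
6
6
6
6
7
7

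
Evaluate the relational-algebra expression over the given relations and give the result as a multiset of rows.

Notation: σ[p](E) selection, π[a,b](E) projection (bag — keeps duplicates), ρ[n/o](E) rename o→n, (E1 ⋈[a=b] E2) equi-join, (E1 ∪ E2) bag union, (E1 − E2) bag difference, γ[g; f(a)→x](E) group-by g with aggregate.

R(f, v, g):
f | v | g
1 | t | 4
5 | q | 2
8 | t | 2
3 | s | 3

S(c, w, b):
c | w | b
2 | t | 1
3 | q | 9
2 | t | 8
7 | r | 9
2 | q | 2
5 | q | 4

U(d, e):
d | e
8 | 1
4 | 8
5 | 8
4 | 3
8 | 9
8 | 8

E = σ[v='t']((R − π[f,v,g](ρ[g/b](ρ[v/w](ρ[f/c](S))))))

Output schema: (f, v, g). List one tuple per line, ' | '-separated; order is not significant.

Subexpression sizes:
  R → 4
  S → 6
  ρ[f/c](S) → 6
  ρ[v/w](ρ[f/c](S)) → 6
  ρ[g/b](ρ[v/w](ρ[f/c](S))) → 6
  π[f,v,g](ρ[g/b](ρ[v/w](ρ[f/c](S)))) → 6
  (R − π[f,v,g](ρ[g/b](ρ[v/w](ρ[f/c](S))))) → 4
  σ[v='t']((R − π[f,v,g](ρ[g/b](ρ[v/w](ρ[f/c](S)))))) → 2

== RESULT ==
f | v | g
1 | t | 4
8 | t | 2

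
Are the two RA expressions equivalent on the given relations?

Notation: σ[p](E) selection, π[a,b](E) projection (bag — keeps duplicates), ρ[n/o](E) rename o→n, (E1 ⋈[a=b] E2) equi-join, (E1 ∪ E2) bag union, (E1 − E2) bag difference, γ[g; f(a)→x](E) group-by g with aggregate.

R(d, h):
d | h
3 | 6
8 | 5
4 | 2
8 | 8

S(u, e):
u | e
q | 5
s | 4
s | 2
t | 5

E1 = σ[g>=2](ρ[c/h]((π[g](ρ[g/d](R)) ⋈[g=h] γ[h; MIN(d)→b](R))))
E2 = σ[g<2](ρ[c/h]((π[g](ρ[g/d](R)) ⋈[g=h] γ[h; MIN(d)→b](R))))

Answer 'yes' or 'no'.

E1 subexpression sizes:
  R → 4
  ρ[g/d](R) → 4
  π[g](ρ[g/d](R)) → 4
  R → 4
  γ[h; MIN(d)→b](R) → 4
  (π[g](ρ[g/d](R)) ⋈[g=h] γ[h; MIN(d)→b](R)) → 2
  ρ[c/h]((π[g](ρ[g/d](R)) ⋈[g=h] γ[h; MIN(d)→b](R))) → 2
  σ[g>=2](ρ[c/h]((π[g](ρ[g/d](R)) ⋈[g=h] γ[h; MIN(d)→b](R)))) → 2
E2 subexpression sizes:
  R → 4
  ρ[g/d](R) → 4
  π[g](ρ[g/d](R)) → 4
  R → 4
  γ[h; MIN(d)→b](R) → 4
  (π[g](ρ[g/d](R)) ⋈[g=h] γ[h; MIN(d)→b](R)) → 2
  ρ[c/h]((π[g](ρ[g/d](R)) ⋈[g=h] γ[h; MIN(d)→b](R))) → 2
  σ[g<2](ρ[c/h]((π[g](ρ[g/d](R)) ⋈[g=h] γ[h; MIN(d)→b](R)))) → 0

E1 result:
g | c | b
8 | 8 | 8
8 | 8 | 8
E2 result:
g | c | b
(0 rows)
Witness: (8, 8, 8) appears 2× in E1 but 0× in E2.

no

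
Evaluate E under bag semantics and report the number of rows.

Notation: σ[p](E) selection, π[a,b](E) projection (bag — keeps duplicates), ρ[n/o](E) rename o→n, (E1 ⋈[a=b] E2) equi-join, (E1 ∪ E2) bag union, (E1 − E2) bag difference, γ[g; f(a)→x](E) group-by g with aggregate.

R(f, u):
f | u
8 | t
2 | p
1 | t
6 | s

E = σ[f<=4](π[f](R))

Per-node cardinality:
  R → 4
  π[f](R) → 4
  σ[f<=4](π[f](R)) → 2

|E| = 2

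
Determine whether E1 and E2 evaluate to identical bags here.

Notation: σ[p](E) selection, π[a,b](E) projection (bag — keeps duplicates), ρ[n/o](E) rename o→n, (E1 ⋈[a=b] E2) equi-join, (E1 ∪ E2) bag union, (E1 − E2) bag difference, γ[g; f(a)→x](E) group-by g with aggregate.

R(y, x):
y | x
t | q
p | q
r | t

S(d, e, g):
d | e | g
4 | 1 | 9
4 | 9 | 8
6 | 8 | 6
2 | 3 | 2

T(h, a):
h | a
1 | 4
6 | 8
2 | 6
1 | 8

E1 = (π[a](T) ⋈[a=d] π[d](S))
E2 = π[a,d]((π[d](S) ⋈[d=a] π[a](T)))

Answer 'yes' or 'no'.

E1 per-node cardinality:
  T → 4
  π[a](T) → 4
  S → 4
  π[d](S) → 4
  (π[a](T) ⋈[a=d] π[d](S)) → 3
E2 per-node cardinality:
  S → 4
  π[d](S) → 4
  T → 4
  π[a](T) → 4
  (π[d](S) ⋈[d=a] π[a](T)) → 3
  π[a,d]((π[d](S) ⋈[d=a] π[a](T))) → 3

E1 and E2 produce the same multiset:
a | d
4 | 4
4 | 4
6 | 6

yes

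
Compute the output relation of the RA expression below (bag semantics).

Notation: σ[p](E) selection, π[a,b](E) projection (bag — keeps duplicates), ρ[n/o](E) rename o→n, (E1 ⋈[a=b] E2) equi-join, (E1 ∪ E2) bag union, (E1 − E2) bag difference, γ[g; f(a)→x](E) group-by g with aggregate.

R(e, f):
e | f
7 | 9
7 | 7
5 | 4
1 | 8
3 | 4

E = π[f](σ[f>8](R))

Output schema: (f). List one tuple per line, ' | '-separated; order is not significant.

Row counts bottom-up:
  R → 5
  σ[f>8](R) → 1
  π[f](σ[f>8](R)) → 1

== RESULT ==
f
9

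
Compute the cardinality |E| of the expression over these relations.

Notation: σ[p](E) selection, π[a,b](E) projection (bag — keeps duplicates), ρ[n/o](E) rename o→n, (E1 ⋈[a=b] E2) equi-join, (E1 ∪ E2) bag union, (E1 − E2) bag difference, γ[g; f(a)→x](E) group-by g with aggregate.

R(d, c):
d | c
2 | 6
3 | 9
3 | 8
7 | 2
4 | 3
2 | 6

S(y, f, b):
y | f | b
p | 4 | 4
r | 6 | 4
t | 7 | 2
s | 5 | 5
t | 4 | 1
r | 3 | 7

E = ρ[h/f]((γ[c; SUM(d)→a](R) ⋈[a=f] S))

Per-node cardinality:
  R → 6
  γ[c; SUM(d)→a](R) → 5
  S → 6
  (γ[c; SUM(d)→a](R) ⋈[a=f] S) → 7
  ρ[h/f]((γ[c; SUM(d)→a](R) ⋈[a=f] S)) → 7

|E| = 7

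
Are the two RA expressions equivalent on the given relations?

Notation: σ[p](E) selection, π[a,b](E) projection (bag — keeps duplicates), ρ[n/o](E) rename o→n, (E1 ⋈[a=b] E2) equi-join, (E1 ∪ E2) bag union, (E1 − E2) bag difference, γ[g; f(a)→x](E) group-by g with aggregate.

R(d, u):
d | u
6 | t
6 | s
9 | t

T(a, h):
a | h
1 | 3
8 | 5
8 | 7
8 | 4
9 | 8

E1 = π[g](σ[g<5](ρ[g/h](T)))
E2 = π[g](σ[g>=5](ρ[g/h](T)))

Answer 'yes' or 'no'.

E1 per-node cardinality:
  T → 5
  ρ[g/h](T) → 5
  σ[g<5](ρ[g/h](T)) → 2
  π[g](σ[g<5](ρ[g/h](T))) → 2
E2 per-node cardinality:
  T → 5
  ρ[g/h](T) → 5
  σ[g>=5](ρ[g/h](T)) → 3
  π[g](σ[g>=5](ρ[g/h](T))) → 3

E1 result:
g
3
4
E2 result:
g
5
7
8
Witness: (7,) appears 0× in E1 but 1× in E2.

no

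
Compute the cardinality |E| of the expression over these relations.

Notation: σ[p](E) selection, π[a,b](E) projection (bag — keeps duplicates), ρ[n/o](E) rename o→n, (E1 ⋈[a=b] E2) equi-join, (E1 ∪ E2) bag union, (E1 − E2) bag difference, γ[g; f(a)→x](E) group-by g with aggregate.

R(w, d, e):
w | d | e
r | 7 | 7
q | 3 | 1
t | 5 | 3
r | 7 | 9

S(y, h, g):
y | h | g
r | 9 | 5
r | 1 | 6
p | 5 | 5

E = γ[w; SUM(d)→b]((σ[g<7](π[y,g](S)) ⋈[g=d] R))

Stepwise |·|:
  S → 3
  π[y,g](S) → 3
  σ[g<7](π[y,g](S)) → 3
  R → 4
  (σ[g<7](π[y,g](S)) ⋈[g=d] R) → 2
  γ[w; SUM(d)→b]((σ[g<7](π[y,g](S)) ⋈[g=d] R)) → 1

|E| = 1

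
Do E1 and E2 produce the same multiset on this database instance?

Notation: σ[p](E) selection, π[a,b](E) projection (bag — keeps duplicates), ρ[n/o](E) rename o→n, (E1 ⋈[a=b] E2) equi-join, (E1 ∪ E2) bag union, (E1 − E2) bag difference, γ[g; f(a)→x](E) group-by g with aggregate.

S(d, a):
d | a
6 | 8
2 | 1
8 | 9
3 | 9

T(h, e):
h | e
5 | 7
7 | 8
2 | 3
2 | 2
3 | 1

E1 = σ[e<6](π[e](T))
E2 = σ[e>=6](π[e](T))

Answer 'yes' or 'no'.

E1 stepwise |·|:
  T → 5
  π[e](T) → 5
  σ[e<6](π[e](T)) → 3
E2 stepwise |·|:
  T → 5
  π[e](T) → 5
  σ[e>=6](π[e](T)) → 2

E1 result:
e
1
2
3
E2 result:
e
7
8
Witness: (1,) appears 1× in E1 but 0× in E2.

no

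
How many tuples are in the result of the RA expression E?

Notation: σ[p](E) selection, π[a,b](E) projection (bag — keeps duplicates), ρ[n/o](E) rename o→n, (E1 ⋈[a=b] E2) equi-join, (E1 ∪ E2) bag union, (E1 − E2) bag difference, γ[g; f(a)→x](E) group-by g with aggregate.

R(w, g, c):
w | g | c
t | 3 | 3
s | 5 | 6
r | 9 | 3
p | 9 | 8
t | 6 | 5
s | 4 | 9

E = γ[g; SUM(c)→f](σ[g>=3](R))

Per-node cardinality:
  R → 6
  σ[g>=3](R) → 6
  γ[g; SUM(c)→f](σ[g>=3](R)) → 5

|E| = 5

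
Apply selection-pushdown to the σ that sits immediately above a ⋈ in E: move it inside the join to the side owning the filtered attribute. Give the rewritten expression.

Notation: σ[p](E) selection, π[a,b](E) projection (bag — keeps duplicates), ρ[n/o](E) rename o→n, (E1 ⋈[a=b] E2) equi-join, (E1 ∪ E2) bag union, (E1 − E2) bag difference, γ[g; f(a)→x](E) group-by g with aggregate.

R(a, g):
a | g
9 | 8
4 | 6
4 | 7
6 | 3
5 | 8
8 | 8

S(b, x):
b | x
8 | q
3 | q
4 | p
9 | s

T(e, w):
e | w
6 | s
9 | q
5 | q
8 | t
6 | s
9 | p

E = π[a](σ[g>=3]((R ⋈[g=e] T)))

σ filters on g, owned by the left side.
E' = π[a]((σ[g>=3](R) ⋈[g=e] T))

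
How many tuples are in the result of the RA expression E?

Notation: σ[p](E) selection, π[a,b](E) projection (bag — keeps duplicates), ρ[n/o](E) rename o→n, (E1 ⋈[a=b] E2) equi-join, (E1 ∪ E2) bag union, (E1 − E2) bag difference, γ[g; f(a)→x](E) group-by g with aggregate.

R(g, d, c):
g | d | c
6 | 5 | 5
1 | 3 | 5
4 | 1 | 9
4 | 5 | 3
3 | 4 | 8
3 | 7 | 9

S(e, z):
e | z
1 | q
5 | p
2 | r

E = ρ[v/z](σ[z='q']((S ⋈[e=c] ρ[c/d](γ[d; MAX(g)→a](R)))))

Subexpression sizes:
  S → 3
  R → 6
  γ[d; MAX(g)→a](R) → 5
  ρ[c/d](γ[d; MAX(g)→a](R)) → 5
  (S ⋈[e=c] ρ[c/d](γ[d; MAX(g)→a](R))) → 2
  σ[z='q']((S ⋈[e=c] ρ[c/d](γ[d; MAX(g)→a](R)))) → 1
  ρ[v/z](σ[z='q']((S ⋈[e=c] ρ[c/d](γ[d; MAX(g)→a](R))))) → 1

|E| = 1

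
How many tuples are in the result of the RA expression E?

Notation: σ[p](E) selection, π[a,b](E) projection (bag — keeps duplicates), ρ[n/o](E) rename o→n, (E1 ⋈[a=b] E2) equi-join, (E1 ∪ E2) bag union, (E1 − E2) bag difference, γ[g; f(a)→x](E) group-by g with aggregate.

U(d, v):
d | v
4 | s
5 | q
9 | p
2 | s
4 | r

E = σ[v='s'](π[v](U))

Per-node cardinality:
  U → 5
  π[v](U) → 5
  σ[v='s'](π[v](U)) → 2

|E| = 2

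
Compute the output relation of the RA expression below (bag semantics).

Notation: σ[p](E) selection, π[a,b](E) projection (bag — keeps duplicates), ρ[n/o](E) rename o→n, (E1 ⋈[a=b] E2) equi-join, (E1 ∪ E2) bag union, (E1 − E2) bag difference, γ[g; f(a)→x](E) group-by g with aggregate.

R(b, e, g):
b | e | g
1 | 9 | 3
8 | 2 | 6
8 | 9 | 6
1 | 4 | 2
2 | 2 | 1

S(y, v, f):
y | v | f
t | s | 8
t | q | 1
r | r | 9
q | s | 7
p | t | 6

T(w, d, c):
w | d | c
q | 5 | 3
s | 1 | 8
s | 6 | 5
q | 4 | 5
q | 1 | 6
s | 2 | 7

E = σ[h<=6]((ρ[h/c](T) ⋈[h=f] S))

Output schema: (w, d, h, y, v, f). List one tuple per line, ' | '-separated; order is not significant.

Subexpression sizes:
  T → 6
  ρ[h/c](T) → 6
  S → 5
  (ρ[h/c](T) ⋈[h=f] S) → 3
  σ[h<=6]((ρ[h/c](T) ⋈[h=f] S)) → 1

== RESULT ==
w | d | h | y | v | f
q | 1 | 6 | p | t | 6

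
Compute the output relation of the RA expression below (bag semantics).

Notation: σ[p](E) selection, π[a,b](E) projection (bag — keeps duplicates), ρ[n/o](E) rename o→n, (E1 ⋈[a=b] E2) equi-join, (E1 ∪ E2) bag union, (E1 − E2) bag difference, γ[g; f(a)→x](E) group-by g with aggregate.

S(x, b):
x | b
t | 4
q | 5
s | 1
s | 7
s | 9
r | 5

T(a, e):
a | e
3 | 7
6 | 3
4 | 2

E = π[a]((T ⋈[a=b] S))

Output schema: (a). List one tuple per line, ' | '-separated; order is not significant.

Stepwise |·|:
  T → 3
  S → 6
  (T ⋈[a=b] S) → 1
  π[a]((T ⋈[a=b] S)) → 1

== RESULT ==
a
4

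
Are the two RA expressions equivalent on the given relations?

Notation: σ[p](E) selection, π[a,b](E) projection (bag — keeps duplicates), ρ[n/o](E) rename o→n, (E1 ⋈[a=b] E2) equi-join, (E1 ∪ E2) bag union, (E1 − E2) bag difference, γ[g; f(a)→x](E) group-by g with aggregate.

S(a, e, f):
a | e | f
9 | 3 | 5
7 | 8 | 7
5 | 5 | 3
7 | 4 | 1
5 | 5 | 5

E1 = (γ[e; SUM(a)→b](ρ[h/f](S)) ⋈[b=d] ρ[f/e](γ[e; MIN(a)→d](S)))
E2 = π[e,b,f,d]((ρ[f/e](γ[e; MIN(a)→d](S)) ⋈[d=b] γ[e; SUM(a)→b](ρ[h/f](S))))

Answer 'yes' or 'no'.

E1 stepwise |·|:
  S → 5
  ρ[h/f](S) → 5
  γ[e; SUM(a)→b](ρ[h/f](S)) → 4
  S → 5
  γ[e; MIN(a)→d](S) → 4
  ρ[f/e](γ[e; MIN(a)→d](S)) → 4
  (γ[e; SUM(a)→b](ρ[h/f](S)) ⋈[b=d] ρ[f/e](γ[e; MIN(a)→d](S))) → 5
E2 stepwise |·|:
  S → 5
  γ[e; MIN(a)→d](S) → 4
  ρ[f/e](γ[e; MIN(a)→d](S)) → 4
  S → 5
  ρ[h/f](S) → 5
  γ[e; SUM(a)→b](ρ[h/f](S)) → 4
  (ρ[f/e](γ[e; MIN(a)→d](S)) ⋈[d=b] γ[e; SUM(a)→b](ρ[h/f](S))) → 5
  π[e,b,f,d]((ρ[f/e](γ[e; MIN(a)→d](S)) ⋈[d=b] γ[e; SUM(a)→b](ρ[h/f](S)))) → 5

E1 and E2 produce the same multiset:
e | b | f | d
3 | 9 | 3 | 9
4 | 7 | 4 | 7
4 | 7 | 8 | 7
8 | 7 | 4 | 7
8 | 7 | 8 | 7

yes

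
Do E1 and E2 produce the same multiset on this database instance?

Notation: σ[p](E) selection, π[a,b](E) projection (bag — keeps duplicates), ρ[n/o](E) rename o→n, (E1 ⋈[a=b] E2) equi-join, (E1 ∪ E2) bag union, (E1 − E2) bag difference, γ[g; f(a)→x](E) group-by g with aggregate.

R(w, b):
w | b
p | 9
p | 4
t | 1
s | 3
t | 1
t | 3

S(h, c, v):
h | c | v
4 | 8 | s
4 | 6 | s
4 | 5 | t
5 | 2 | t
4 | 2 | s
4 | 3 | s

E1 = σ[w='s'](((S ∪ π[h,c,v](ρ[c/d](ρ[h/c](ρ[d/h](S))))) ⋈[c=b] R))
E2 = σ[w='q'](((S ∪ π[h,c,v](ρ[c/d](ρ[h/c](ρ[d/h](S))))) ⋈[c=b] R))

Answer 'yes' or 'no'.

E1 per-node cardinality:
  S → 6
  S → 6
  ρ[d/h](S) → 6
  ρ[h/c](ρ[d/h](S)) → 6
  ρ[c/d](ρ[h/c](ρ[d/h](S))) → 6
  π[h,c,v](ρ[c/d](ρ[h/c](ρ[d/h](S)))) → 6
  (S ∪ π[h,c,v](ρ[c/d](ρ[h/c](ρ[d/h](S))))) → 12
  R → 6
  ((S ∪ π[h,c,v](ρ[c/d](ρ[h/c](ρ[d/h](S))))) ⋈[c=b] R) → 7
  σ[w='s'](((S ∪ π[h,c,v](ρ[c/d](ρ[h/c](ρ[d/h](S))))) ⋈[c=b] R)) → 1
E2 per-node cardinality:
  S → 6
  S → 6
  ρ[d/h](S) → 6
  ρ[h/c](ρ[d/h](S)) → 6
  ρ[c/d](ρ[h/c](ρ[d/h](S))) → 6
  π[h,c,v](ρ[c/d](ρ[h/c](ρ[d/h](S)))) → 6
  (S ∪ π[h,c,v](ρ[c/d](ρ[h/c](ρ[d/h](S))))) → 12
  R → 6
  ((S ∪ π[h,c,v](ρ[c/d](ρ[h/c](ρ[d/h](S))))) ⋈[c=b] R) → 7
  σ[w='q'](((S ∪ π[h,c,v](ρ[c/d](ρ[h/c](ρ[d/h](S))))) ⋈[c=b] R)) → 0

E1 result:
h | c | v | w | b
4 | 3 | s | s | 3
E2 result:
h | c | v | w | b
(0 rows)
Witness: (4, 3, 's', 's', 3) appears 1× in E1 but 0× in E2.

no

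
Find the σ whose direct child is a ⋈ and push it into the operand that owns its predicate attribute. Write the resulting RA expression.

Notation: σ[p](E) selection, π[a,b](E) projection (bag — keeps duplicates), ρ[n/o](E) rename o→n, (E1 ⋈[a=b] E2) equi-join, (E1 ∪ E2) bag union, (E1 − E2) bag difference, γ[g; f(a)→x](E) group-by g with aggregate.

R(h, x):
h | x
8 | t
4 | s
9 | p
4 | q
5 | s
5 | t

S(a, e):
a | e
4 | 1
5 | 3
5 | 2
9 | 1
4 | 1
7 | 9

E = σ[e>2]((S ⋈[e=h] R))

σ filters on e, owned by the left side.
E' = (σ[e>2](S) ⋈[e=h] R)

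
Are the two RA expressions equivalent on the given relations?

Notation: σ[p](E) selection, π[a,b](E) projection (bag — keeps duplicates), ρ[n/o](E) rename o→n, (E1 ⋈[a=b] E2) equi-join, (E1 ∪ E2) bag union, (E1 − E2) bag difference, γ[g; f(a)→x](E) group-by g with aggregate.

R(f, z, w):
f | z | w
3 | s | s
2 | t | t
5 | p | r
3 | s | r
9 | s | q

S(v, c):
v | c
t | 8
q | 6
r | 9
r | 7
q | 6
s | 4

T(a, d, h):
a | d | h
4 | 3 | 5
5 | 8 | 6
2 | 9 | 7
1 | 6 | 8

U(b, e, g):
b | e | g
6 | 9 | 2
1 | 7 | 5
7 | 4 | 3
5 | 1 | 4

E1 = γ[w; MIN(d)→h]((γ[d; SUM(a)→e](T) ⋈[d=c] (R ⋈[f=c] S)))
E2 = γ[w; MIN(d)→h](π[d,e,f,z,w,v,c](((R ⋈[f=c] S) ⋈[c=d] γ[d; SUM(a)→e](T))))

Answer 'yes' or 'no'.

E1 stepwise |·|:
  T → 4
  γ[d; SUM(a)→e](T) → 4
  R → 5
  S → 6
  (R ⋈[f=c] S) → 1
  (γ[d; SUM(a)→e](T) ⋈[d=c] (R ⋈[f=c] S)) → 1
  γ[w; MIN(d)→h]((γ[d; SUM(a)→e](T) ⋈[d=c] (R ⋈[f=c] S))) → 1
E2 stepwise |·|:
  R → 5
  S → 6
  (R ⋈[f=c] S) → 1
  T → 4
  γ[d; SUM(a)→e](T) → 4
  ((R ⋈[f=c] S) ⋈[c=d] γ[d; SUM(a)→e](T)) → 1
  π[d,e,f,z,w,v,c](((R ⋈[f=c] S) ⋈[c=d] γ[d; SUM(a)→e](T))) → 1
  γ[w; MIN(d)→h](π[d,e,f,z,w,v,c](((R ⋈[f=c] S) ⋈[c=d] γ[d; SUM(a)→e](T)))) → 1

E1 and E2 produce the same multiset:
w | h
q | 9

yes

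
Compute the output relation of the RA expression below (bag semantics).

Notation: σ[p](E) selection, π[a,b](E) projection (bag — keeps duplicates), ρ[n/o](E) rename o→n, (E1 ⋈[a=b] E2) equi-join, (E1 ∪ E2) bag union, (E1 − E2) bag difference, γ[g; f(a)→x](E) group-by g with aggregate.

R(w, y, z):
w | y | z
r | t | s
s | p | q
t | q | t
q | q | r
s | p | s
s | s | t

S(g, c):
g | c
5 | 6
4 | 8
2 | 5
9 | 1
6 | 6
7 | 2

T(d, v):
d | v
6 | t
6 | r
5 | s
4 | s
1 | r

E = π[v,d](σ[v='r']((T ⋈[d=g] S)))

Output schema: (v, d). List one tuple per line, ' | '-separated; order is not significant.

Row counts bottom-up:
  T → 5
  S → 6
  (T ⋈[d=g] S) → 4
  σ[v='r']((T ⋈[d=g] S)) → 1
  π[v,d](σ[v='r']((T ⋈[d=g] S))) → 1

== RESULT ==
v | d
r | 6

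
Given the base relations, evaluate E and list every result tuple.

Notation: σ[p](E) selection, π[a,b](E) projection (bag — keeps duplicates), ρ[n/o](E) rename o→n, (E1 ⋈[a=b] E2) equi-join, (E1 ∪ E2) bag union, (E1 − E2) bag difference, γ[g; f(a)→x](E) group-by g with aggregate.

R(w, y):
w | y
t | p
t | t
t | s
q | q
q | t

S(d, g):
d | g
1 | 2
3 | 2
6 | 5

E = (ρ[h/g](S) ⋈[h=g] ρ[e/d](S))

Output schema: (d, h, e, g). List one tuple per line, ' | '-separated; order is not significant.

Subexpression sizes:
  S → 3
  ρ[h/g](S) → 3
  S → 3
  ρ[e/d](S) → 3
  (ρ[h/g](S) ⋈[h=g] ρ[e/d](S)) → 5

== RESULT ==
d | h | e | g
1 | 2 | 1 | 2
1 | 2 | 3 | 2
3 | 2 | 1 | 2
3 | 2 | 3 | 2
6 | 5 | 6 | 5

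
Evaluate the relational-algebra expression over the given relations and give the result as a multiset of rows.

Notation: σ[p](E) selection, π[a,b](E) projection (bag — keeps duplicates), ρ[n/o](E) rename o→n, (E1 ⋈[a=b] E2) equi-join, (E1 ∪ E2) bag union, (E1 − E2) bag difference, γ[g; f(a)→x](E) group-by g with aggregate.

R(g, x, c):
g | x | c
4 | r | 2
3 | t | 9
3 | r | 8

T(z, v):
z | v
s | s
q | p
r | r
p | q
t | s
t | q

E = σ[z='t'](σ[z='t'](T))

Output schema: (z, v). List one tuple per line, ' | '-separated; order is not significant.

Subexpression sizes:
  T → 6
  σ[z='t'](T) → 2
  σ[z='t'](σ[z='t'](T)) → 2

== RESULT ==
z | v
t | q
t | s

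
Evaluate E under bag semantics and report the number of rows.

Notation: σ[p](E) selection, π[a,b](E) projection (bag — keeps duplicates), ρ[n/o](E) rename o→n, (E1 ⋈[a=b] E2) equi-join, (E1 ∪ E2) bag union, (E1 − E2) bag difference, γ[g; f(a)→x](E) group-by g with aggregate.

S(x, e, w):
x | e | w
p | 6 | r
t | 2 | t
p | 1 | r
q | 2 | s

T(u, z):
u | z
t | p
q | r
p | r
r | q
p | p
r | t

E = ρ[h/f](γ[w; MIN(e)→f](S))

Per-node cardinality:
  S → 4
  γ[w; MIN(e)→f](S) → 3
  ρ[h/f](γ[w; MIN(e)→f](S)) → 3

|E| = 3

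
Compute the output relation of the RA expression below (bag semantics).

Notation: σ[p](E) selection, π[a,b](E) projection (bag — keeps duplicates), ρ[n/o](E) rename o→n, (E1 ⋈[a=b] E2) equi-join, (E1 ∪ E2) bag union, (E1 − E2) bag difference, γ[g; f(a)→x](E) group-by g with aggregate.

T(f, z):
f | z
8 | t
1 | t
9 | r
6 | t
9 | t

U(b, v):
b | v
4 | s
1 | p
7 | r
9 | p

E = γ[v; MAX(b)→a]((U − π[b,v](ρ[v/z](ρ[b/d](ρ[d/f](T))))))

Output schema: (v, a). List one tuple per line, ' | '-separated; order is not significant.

Subexpression sizes:
  U → 4
  T → 5
  ρ[d/f](T) → 5
  ρ[b/d](ρ[d/f](T)) → 5
  ρ[v/z](ρ[b/d](ρ[d/f](T))) → 5
  π[b,v](ρ[v/z](ρ[b/d](ρ[d/f](T)))) → 5
  (U − π[b,v](ρ[v/z](ρ[b/d](ρ[d/f](T))))) → 4
  γ[v; MAX(b)→a]((U − π[b,v](ρ[v/z](ρ[b/d](ρ[d/f](T)))))) → 3

== RESULT ==
v | a
p | 9
r | 7
s | 4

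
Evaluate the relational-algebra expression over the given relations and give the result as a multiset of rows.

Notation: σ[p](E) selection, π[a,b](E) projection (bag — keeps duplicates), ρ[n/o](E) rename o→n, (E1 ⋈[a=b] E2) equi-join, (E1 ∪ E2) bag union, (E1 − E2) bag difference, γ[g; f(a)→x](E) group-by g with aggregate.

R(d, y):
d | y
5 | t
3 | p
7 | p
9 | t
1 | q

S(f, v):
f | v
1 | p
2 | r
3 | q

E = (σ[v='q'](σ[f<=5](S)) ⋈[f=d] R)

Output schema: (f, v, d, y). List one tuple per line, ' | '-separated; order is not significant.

Subexpression sizes:
  S → 3
  σ[f<=5](S) → 3
  σ[v='q'](σ[f<=5](S)) → 1
  R → 5
  (σ[v='q'](σ[f<=5](S)) ⋈[f=d] R) → 1

== RESULT ==
f | v | d | y
3 | q | 3 | p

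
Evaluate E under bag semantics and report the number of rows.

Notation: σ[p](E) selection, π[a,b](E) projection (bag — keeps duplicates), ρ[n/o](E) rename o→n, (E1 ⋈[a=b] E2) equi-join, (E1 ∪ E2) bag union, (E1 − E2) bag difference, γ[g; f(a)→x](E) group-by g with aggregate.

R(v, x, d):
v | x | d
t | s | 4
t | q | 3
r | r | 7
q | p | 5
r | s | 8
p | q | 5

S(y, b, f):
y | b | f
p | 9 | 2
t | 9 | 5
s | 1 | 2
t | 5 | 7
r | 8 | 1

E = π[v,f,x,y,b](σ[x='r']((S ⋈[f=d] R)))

Per-node cardinality:
  S → 5
  R → 6
  (S ⋈[f=d] R) → 3
  σ[x='r']((S ⋈[f=d] R)) → 1
  π[v,f,x,y,b](σ[x='r']((S ⋈[f=d] R))) → 1

|E| = 1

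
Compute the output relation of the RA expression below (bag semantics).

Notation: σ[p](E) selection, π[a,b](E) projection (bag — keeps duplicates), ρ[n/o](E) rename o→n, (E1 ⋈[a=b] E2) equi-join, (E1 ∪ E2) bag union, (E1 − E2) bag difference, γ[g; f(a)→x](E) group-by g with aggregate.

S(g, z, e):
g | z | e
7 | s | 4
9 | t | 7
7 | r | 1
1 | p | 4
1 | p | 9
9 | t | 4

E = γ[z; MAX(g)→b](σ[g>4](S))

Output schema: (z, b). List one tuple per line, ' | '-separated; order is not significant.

Stepwise |·|:
  S → 6
  σ[g>4](S) → 4
  γ[z; MAX(g)→b](σ[g>4](S)) → 3

== RESULT ==
z | b
r | 7
s | 7
t | 9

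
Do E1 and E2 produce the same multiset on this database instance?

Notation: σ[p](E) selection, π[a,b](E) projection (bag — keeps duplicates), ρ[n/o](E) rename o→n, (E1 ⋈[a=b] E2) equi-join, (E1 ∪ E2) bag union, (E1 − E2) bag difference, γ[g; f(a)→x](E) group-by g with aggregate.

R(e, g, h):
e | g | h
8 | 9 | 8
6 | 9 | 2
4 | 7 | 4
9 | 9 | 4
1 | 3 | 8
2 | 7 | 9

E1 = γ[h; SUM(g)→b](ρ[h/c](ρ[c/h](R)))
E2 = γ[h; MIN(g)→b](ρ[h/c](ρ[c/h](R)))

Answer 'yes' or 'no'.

E1 per-node cardinality:
  R → 6
  ρ[c/h](R) → 6
  ρ[h/c](ρ[c/h](R)) → 6
  γ[h; SUM(g)→b](ρ[h/c](ρ[c/h](R))) → 4
E2 per-node cardinality:
  R → 6
  ρ[c/h](R) → 6
  ρ[h/c](ρ[c/h](R)) → 6
  γ[h; MIN(g)→b](ρ[h/c](ρ[c/h](R))) → 4

E1 result:
h | b
2 | 9
4 | 16
8 | 12
9 | 7
E2 result:
h | b
2 | 9
4 | 7
8 | 3
9 | 7
Witness: (4, 16) appears 1× in E1 but 0× in E2.

no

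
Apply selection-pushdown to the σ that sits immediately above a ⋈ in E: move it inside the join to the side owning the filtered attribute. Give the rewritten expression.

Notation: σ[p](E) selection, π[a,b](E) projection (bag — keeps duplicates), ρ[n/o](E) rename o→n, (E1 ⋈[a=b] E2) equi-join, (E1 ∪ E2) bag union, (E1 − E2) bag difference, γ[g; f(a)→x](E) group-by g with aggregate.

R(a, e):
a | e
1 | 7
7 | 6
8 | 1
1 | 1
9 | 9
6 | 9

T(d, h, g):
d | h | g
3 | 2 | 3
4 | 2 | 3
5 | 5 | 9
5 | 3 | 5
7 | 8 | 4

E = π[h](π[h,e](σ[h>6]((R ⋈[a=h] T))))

σ filters on h, owned by the right side.
E' = π[h](π[h,e]((R ⋈[a=h] σ[h>6](T))))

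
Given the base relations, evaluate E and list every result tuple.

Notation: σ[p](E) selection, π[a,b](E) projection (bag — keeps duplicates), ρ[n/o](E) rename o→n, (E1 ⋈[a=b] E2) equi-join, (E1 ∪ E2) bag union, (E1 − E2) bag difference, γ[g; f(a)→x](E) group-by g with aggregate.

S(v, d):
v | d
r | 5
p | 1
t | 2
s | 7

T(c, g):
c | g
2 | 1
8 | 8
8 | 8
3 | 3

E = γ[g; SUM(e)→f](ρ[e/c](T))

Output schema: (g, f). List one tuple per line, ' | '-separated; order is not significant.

Per-node cardinality:
  T → 4
  ρ[e/c](T) → 4
  γ[g; SUM(e)→f](ρ[e/c](T)) → 3

== RESULT ==
g | f
1 | 2
3 | 3
8 | 16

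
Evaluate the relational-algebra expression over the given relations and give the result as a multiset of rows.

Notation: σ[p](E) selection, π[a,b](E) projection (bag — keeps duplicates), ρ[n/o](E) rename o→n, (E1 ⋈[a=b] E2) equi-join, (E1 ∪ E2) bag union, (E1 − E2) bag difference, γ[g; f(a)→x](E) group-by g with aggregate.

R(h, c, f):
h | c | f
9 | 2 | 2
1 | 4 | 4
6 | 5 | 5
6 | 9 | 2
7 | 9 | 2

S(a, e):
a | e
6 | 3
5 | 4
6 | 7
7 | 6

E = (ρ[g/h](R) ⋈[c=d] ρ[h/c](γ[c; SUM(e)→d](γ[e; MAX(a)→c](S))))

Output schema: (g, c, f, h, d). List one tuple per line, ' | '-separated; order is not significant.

Row counts bottom-up:
  R → 5
  ρ[g/h](R) → 5
  S → 4
  γ[e; MAX(a)→c](S) → 4
  γ[c; SUM(e)→d](γ[e; MAX(a)→c](S)) → 3
  ρ[h/c](γ[c; SUM(e)→d](γ[e; MAX(a)→c](S))) → 3
  (ρ[g/h](R) ⋈[c=d] ρ[h/c](γ[c; SUM(e)→d](γ[e; MAX(a)→c](S)))) → 1

== RESULT ==
g | c | f | h | d
1 | 4 | 4 | 5 | 4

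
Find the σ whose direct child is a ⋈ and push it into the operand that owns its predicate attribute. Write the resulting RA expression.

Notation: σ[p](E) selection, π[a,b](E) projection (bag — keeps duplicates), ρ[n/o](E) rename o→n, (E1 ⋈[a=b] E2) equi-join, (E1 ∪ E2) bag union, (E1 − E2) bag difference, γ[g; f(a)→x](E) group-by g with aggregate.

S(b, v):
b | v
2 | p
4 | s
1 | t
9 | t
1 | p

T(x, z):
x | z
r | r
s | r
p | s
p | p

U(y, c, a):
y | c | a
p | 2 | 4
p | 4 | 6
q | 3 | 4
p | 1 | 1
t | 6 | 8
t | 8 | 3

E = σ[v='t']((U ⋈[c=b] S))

σ filters on v, owned by the right side.
E' = (U ⋈[c=b] σ[v='t'](S))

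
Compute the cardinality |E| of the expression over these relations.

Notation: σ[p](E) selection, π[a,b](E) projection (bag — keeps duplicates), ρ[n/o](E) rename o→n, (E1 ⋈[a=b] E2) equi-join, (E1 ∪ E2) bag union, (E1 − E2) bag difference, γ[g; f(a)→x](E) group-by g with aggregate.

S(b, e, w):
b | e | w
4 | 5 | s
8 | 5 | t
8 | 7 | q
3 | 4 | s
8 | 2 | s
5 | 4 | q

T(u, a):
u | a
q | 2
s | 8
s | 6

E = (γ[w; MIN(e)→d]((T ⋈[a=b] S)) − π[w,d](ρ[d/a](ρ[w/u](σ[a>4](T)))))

Stepwise |·|:
  T → 3
  S → 6
  (T ⋈[a=b] S) → 3
  γ[w; MIN(e)→d]((T ⋈[a=b] S)) → 3
  T → 3
  σ[a>4](T) → 2
  ρ[w/u](σ[a>4](T)) → 2
  ρ[d/a](ρ[w/u](σ[a>4](T))) → 2
  π[w,d](ρ[d/a](ρ[w/u](σ[a>4](T)))) → 2
  (γ[w; MIN(e)→d]((T ⋈[a=b] S)) − π[w,d](ρ[d/a](ρ[w/u](σ[a>4](T))))) → 3

|E| = 3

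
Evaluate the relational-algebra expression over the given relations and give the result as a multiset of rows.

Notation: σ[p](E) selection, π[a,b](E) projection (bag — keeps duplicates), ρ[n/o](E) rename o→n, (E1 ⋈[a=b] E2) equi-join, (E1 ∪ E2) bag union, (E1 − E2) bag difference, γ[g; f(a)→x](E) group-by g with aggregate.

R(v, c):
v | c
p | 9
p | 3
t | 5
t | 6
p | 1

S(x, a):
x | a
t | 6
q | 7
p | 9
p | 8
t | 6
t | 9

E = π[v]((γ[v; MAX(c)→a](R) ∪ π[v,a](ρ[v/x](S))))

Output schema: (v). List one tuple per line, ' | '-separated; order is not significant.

Per-node cardinality:
  R → 5
  γ[v; MAX(c)→a](R) → 2
  S → 6
  ρ[v/x](S) → 6
  π[v,a](ρ[v/x](S)) → 6
  (γ[v; MAX(c)→a](R) ∪ π[v,a](ρ[v/x](S))) → 8
  π[v]((γ[v; MAX(c)→a](R) ∪ π[v,a](ρ[v/x](S)))) → 8

== RESULT ==
v
p
p
p
q
t
t
t
t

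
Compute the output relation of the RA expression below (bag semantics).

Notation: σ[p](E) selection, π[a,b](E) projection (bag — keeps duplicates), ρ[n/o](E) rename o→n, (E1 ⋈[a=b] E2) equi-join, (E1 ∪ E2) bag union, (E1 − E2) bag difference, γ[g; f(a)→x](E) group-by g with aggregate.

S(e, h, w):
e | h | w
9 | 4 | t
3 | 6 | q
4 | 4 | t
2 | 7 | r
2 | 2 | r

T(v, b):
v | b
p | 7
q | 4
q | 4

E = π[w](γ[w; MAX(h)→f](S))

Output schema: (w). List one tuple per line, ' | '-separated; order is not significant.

Stepwise |·|:
  S → 5
  γ[w; MAX(h)→f](S) → 3
  π[w](γ[w; MAX(h)→f](S)) → 3

== RESULT ==
w
q
r
t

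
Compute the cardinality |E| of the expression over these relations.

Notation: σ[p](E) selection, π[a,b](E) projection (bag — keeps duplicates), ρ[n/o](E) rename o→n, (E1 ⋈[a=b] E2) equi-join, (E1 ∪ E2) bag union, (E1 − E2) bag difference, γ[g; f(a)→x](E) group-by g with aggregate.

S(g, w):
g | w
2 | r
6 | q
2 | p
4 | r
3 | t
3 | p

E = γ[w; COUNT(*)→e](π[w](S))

Stepwise |·|:
  S → 6
  π[w](S) → 6
  γ[w; COUNT(*)→e](π[w](S)) → 4

|E| = 4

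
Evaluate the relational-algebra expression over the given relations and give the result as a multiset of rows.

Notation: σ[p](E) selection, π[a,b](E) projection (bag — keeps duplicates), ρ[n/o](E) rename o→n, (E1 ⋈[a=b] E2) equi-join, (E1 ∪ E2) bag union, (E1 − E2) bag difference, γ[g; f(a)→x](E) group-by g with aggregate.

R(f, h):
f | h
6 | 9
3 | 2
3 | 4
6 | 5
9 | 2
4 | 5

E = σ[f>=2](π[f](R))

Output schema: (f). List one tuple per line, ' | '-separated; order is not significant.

Row counts bottom-up:
  R → 6
  π[f](R) → 6
  σ[f>=2](π[f](R)) → 6

== RESULT ==
f
3
3
4
6
6
9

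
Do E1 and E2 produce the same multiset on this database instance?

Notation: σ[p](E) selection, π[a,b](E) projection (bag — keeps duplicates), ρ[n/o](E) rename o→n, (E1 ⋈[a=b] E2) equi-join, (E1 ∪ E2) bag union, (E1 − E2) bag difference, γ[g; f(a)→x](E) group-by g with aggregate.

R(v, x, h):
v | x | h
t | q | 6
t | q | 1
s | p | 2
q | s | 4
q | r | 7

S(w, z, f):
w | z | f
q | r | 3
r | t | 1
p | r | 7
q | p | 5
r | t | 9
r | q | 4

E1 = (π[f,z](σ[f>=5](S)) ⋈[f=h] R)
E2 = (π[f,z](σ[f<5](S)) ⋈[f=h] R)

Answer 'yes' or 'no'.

E1 stepwise |·|:
  S → 6
  σ[f>=5](S) → 3
  π[f,z](σ[f>=5](S)) → 3
  R → 5
  (π[f,z](σ[f>=5](S)) ⋈[f=h] R) → 1
E2 stepwise |·|:
  S → 6
  σ[f<5](S) → 3
  π[f,z](σ[f<5](S)) → 3
  R → 5
  (π[f,z](σ[f<5](S)) ⋈[f=h] R) → 2

E1 result:
f | z | v | x | h
7 | r | q | r | 7
E2 result:
f | z | v | x | h
1 | t | t | q | 1
4 | q | q | s | 4
Witness: (7, 'r', 'q', 'r', 7) appears 1× in E1 but 0× in E2.

no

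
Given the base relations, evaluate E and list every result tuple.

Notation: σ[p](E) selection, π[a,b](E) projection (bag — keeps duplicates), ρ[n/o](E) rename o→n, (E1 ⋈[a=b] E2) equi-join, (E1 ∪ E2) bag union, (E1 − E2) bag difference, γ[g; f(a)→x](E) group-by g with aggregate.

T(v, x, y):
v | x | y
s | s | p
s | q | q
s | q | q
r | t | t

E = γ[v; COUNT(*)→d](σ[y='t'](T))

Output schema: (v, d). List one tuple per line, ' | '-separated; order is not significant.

Subexpression sizes:
  T → 4
  σ[y='t'](T) → 1
  γ[v; COUNT(*)→d](σ[y='t'](T)) → 1

== RESULT ==
v | d
r | 1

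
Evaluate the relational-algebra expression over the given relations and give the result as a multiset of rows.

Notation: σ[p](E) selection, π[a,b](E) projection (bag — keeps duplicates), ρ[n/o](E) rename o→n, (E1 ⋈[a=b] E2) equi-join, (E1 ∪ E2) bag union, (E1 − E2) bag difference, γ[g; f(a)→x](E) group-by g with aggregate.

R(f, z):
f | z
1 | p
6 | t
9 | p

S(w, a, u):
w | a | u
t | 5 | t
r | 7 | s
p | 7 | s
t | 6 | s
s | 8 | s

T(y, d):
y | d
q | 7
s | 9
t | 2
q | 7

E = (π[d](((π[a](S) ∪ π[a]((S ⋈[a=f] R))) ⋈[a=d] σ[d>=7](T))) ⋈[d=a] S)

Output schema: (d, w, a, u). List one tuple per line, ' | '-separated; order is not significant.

Subexpression sizes:
  S → 5
  π[a](S) → 5
  S → 5
  R → 3
  (S ⋈[a=f] R) → 1
  π[a]((S ⋈[a=f] R)) → 1
  (π[a](S) ∪ π[a]((S ⋈[a=f] R))) → 6
  T → 4
  σ[d>=7](T) → 3
  ((π[a](S) ∪ π[a]((S ⋈[a=f] R))) ⋈[a=d] σ[d>=7](T)) → 4
  π[d](((π[a](S) ∪ π[a]((S ⋈[a=f] R))) ⋈[a=d] σ[d>=7](T))) → 4
  S → 5
  (π[d](((π[a](S) ∪ π[a]((S ⋈[a=f] R))) ⋈[a=d] σ[d>=7](T))) ⋈[d=a] S) → 8

== RESULT ==
d | w | a | u
7 | p | 7 | s
7 | p | 7 | s
7 | p | 7 | s
7 | p | 7 | s
7 | r | 7 | s
7 | r | 7 | s
7 | r | 7 | s
7 | r | 7 | s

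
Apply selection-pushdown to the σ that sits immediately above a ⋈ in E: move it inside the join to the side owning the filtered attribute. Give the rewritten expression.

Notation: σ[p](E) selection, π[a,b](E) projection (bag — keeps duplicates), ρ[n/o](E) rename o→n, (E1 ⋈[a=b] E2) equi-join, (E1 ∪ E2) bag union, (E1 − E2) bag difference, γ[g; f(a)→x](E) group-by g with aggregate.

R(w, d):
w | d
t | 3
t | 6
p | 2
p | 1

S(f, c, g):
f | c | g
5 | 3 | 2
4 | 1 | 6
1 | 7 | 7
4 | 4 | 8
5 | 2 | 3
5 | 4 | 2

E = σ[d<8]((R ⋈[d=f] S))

σ filters on d, owned by the left side.
E' = (σ[d<8](R) ⋈[d=f] S)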